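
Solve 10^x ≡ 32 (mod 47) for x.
12

Baby-step giant-step with step n = ⌈√47⌉ = 7.
Baby steps 10^j mod 47 (j:value) for j=0..6: 0:1, 1:10, 2:6, 3:13, 4:36, 5:31, 6:28.
Giant-step multiplier: 10^(-7) ≡ 10^(46-7) = 10^39 ≡ 23 (mod 47).
Giant steps γ_i = 32·23^i mod 47: γ_0=32, γ_1=31 (in table at j=5).
x = i·n + j = 1·7 + 5 = 12.
Check: 10^12 ≡ 32 (mod 47).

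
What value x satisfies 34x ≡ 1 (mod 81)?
31

gcd(34, 81) = 1, so the inverse exists.
Extended Euclidean algorithm on (81, 34):
81 = 2 × 34 + 13  ⟹  13 = (1)·81 + (-2)·34
34 = 2 × 13 + 8  ⟹  8 = (-2)·81 + (5)·34
13 = 1 × 8 + 5  ⟹  5 = (3)·81 + (-7)·34
8 = 1 × 5 + 3  ⟹  3 = (-5)·81 + (12)·34
5 = 1 × 3 + 2  ⟹  2 = (8)·81 + (-19)·34
3 = 1 × 2 + 1  ⟹  1 = (-13)·81 + (31)·34
So (31)·34 ≡ 1 (mod 81), i.e. 34^(-1) ≡ 31 (mod 81).
Check: 34 × 31 = 1054 ≡ 1 (mod 81)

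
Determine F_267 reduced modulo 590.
278

Matrix identity: Q^n = [[F_(n+1), F_n], [F_n, F_(n-1)]] with Q = [[1,1],[1,0]].
n = 267 = 100001011₂. Square-and-multiply, entries mod 590:
Q^1 = [[1,1],[1,0]]
Q^2 = (Q^1)² = [[2,1],[1,1]]
Q^4 = (Q^2)² = [[5,3],[3,2]]
Q^8 = (Q^4)² = [[34,21],[21,13]]
Q^16 = (Q^8)² = [[417,397],[397,20]]
Q^33 = (Q^16)²·Q = [[537,508],[508,29]]
Q^66 = (Q^33)² = [[93,198],[198,485]]
Q^133 = (Q^66)²·Q = [[47,63],[63,574]]
Q^267 = (Q^133)²·Q = [[461,278],[278,183]]
F_267 mod 590 = Q^267[0][1] = 278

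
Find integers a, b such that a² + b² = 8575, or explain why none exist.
Not possible

Factorization: 8575 = 5^2 × 7^3
By Fermat: n is sum of two squares iff every prime p ≡ 3 (mod 4) appears to even power.
Prime(s) ≡ 3 (mod 4) with odd exponent: [(7, 3)]
Therefore 8575 cannot be expressed as a² + b².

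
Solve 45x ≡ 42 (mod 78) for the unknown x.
x ≡ 20 (mod 26)

gcd(45, 78) = 3, which divides 42, so solutions exist.
Divide through by 3: 15x ≡ 14 (mod 26).
Find 15^(-1) mod 26 by the extended Euclidean algorithm:
26 = 1 × 15 + 11  ⟹  11 = (1)·26 + (-1)·15
15 = 1 × 11 + 4  ⟹  4 = (-1)·26 + (2)·15
11 = 2 × 4 + 3  ⟹  3 = (3)·26 + (-5)·15
4 = 1 × 3 + 1  ⟹  1 = (-4)·26 + (7)·15
So (7)·15 ≡ 1 (mod 26), i.e. 15^(-1) ≡ 7 (mod 26).
x ≡ 7 × 14 = 98 ≡ 20 (mod 26).
Check: 45 × 20 = 900 ≡ 42 (mod 78).
x ≡ 20 (mod 26), giving 3 solutions mod 78.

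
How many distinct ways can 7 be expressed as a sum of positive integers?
15

p(n) counts ways to write n as a sum of positive integers (order ignored).
Examples: 7; 6 + 1; 5 + 2; 5 + 1 + 1; 4 + 3; ... (15 total)
p(7) = 15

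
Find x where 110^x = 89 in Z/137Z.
59

Baby-step giant-step with step n = ⌈√137⌉ = 12.
Baby steps 110^j mod 137 (j:value) for j=0..11: 0:1, 1:110, 2:44, 3:45, 4:18, 5:62, 6:107, 7:125, 8:50, 9:20, 10:8, 11:58.
Giant-step multiplier: 110^(-12) ≡ 110^(136-12) = 110^124 ≡ 65 (mod 137).
Giant steps γ_i = 89·65^i mod 137: γ_0=89, γ_1=31, γ_2=97, γ_3=3, γ_4=58 (in table at j=11).
x = i·n + j = 4·12 + 11 = 59.
Check: 110^59 ≡ 89 (mod 137).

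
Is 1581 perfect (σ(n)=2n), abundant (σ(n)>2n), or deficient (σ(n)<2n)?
deficient

Proper divisors of 1581: sum = 1 + 3 + 17 + 31 + 51 + 93 + 527 = 723
Since 723 < 1581, 1581 is deficient.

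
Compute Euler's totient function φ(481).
432

481 = 13 × 37
φ(n) = n × ∏(1 - 1/p) for each prime p dividing n
φ(481) = 481 × (1 - 1/13) × (1 - 1/37) = 432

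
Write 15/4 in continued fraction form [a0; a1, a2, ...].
[3; 1, 3]

Euclidean algorithm steps:
15 = 3 × 4 + 3
4 = 1 × 3 + 1
3 = 3 × 1 + 0
Continued fraction: [3; 1, 3]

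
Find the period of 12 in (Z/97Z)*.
16

97 is prime, so ord(12) divides φ(97) = 96.
Divisors of 96: 1, 2, 3, 4, 6, 8, 12, 16, 24, 32, 48, 96.
Repeated squaring: 12^1 ≡ 12, 12^2 ≡ 47, 12^4 ≡ 75, 12^8 ≡ 96, 12^16 ≡ 1, 12^32 ≡ 1, 12^64 ≡ 1 (mod 97).
Test 12^d mod 97 for each divisor d in increasing order:
12^1 ≡ 12
12^2 ≡ 47
12^3 = 12^2·12^1 ≡ 79
12^4 ≡ 75
12^6 = 12^4·12^2 ≡ 33
12^8 ≡ 96
12^12 = 12^8·12^4 ≡ 22
12^16 ≡ 1  ← first divisor giving 1
The order is 16.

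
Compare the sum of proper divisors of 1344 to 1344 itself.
abundant

Proper divisors of 1344: sum = 1 + 2 + 3 + 4 + 6 + 7 + 8 + 12 + ... + 224 + 336 + 448 + 672 (27 divisors) = 2720
Since 2720 > 1344, 1344 is abundant.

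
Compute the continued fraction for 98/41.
[2; 2, 1, 1, 3, 2]

Euclidean algorithm steps:
98 = 2 × 41 + 16
41 = 2 × 16 + 9
16 = 1 × 9 + 7
9 = 1 × 7 + 2
7 = 3 × 2 + 1
2 = 2 × 1 + 0
Continued fraction: [2; 2, 1, 1, 3, 2]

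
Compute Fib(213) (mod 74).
18

Matrix identity: Q^n = [[F_(n+1), F_n], [F_n, F_(n-1)]] with Q = [[1,1],[1,0]].
n = 213 = 11010101₂. Square-and-multiply, entries mod 74:
Q^1 = [[1,1],[1,0]]
Q^3 = (Q^1)²·Q = [[3,2],[2,1]]
Q^6 = (Q^3)² = [[13,8],[8,5]]
Q^13 = (Q^6)²·Q = [[7,11],[11,70]]
Q^26 = (Q^13)² = [[22,33],[33,63]]
Q^53 = (Q^26)²·Q = [[12,19],[19,67]]
Q^106 = (Q^53)² = [[61,21],[21,40]]
Q^213 = (Q^106)²·Q = [[67,18],[18,49]]
F_213 mod 74 = Q^213[0][1] = 18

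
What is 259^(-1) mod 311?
305

gcd(259, 311) = 1, so the inverse exists.
Extended Euclidean algorithm on (311, 259):
311 = 1 × 259 + 52  ⟹  52 = (1)·311 + (-1)·259
259 = 4 × 52 + 51  ⟹  51 = (-4)·311 + (5)·259
52 = 1 × 51 + 1  ⟹  1 = (5)·311 + (-6)·259
So (-6)·259 ≡ 1 (mod 311), i.e. 259^(-1) ≡ -6 ≡ 305 (mod 311).
Check: 259 × 305 = 78995 ≡ 1 (mod 311)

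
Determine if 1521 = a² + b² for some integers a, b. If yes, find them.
0² + 39² (a=0, b=39)

Factorization: 1521 = 3^2 × 13^2
By Fermat: n is sum of two squares iff every prime p ≡ 3 (mod 4) appears to even power.
All primes ≡ 3 (mod 4) appear to even power.
Search a = 0, 1, 2, … for 1521 - a² a perfect square: first hit at a = 0: 1521 - 0 = 1521 = 39².
1521 = 0² + 39² = 0 + 1521 ✓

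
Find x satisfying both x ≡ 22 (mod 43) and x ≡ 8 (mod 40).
968

Using Chinese Remainder Theorem:
M = 43 × 40 = 1720
M1 = 40, M2 = 43
y1 = 40^(-1) mod 43 = 14
y2 = 43^(-1) mod 40 = 27
x = (22×40×14 + 8×43×27) mod 1720 = 968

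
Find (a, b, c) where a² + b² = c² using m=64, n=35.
(2871, 4480, 5321)

Euclid's formula: a = m² - n², b = 2mn, c = m² + n²
m = 64, n = 35
a = 64² - 35² = 4096 - 1225 = 2871
b = 2 × 64 × 35 = 4480
c = 64² + 35² = 4096 + 1225 = 5321
Verification: 2871² + 4480² = 8242641 + 20070400 = 28313041 = 5321² ✓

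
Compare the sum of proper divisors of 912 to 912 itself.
abundant

Proper divisors of 912: sum = 1 + 2 + 3 + 4 + 6 + 8 + 12 + 16 + ... + 152 + 228 + 304 + 456 (19 divisors) = 1568
Since 1568 > 912, 912 is abundant.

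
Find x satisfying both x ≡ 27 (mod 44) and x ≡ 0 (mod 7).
203

Using Chinese Remainder Theorem:
M = 44 × 7 = 308
M1 = 7, M2 = 44
y1 = 7^(-1) mod 44 = 19
y2 = 44^(-1) mod 7 = 4
x = (27×7×19 + 0×44×4) mod 308 = 203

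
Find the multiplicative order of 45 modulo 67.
22

67 is prime, so ord(45) divides φ(67) = 66.
Divisors of 66: 1, 2, 3, 6, 11, 22, 33, 66.
Repeated squaring: 45^1 ≡ 45, 45^2 ≡ 15, 45^4 ≡ 24, 45^8 ≡ 40, 45^16 ≡ 59, 45^32 ≡ 64, 45^64 ≡ 9 (mod 67).
Test 45^d mod 67 for each divisor d in increasing order:
45^1 ≡ 45
45^2 ≡ 15
45^3 = 45^2·45^1 ≡ 5
45^6 = 45^4·45^2 ≡ 25
45^11 = 45^8·45^2·45^1 ≡ 66
45^22 = 45^16·45^4·45^2 ≡ 1  ← first divisor giving 1
The order is 22.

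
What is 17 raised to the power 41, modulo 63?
26

Repeated squaring. Binary of 41 = 101001.
17^1 ≡ 17 (mod 63); 17^2 ≡ 37 (mod 63); 17^4 ≡ 46 (mod 63); 17^8 ≡ 37 (mod 63); 17^16 ≡ 46 (mod 63); 17^32 ≡ 37 (mod 63)
17^41 = 17^1 × 17^8 × 17^32 ≡ 26 (mod 63)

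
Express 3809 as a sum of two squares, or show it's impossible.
28² + 55² (a=28, b=55)

Factorization: 3809 = 13 × 293
By Fermat: n is sum of two squares iff every prime p ≡ 3 (mod 4) appears to even power.
All primes ≡ 3 (mod 4) appear to even power.
Search a = 0, 1, 2, … for 3809 - a² a perfect square: first hit at a = 28: 3809 - 784 = 3025 = 55².
3809 = 28² + 55² = 784 + 3025 ✓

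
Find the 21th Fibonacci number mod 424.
346

Matrix identity: Q^n = [[F_(n+1), F_n], [F_n, F_(n-1)]] with Q = [[1,1],[1,0]].
n = 21 = 10101₂. Square-and-multiply, entries mod 424:
Q^1 = [[1,1],[1,0]]
Q^2 = (Q^1)² = [[2,1],[1,1]]
Q^5 = (Q^2)²·Q = [[8,5],[5,3]]
Q^10 = (Q^5)² = [[89,55],[55,34]]
Q^21 = (Q^10)²·Q = [[327,346],[346,405]]
F_21 mod 424 = Q^21[0][1] = 346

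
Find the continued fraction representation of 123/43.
[2; 1, 6, 6]

Euclidean algorithm steps:
123 = 2 × 43 + 37
43 = 1 × 37 + 6
37 = 6 × 6 + 1
6 = 6 × 1 + 0
Continued fraction: [2; 1, 6, 6]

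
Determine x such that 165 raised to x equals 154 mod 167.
42

Baby-step giant-step with step n = ⌈√167⌉ = 13.
Baby steps 165^j mod 167 (j:value) for j=0..12: 0:1, 1:165, 2:4, 3:159, 4:16, 5:135, 6:64, 7:39, 8:89, 9:156, 10:22, 11:123, 12:88.
Giant-step multiplier: 165^(-13) ≡ 165^(166-13) = 165^153 ≡ 37 (mod 167).
Giant steps γ_i = 154·37^i mod 167: γ_0=154, γ_1=20, γ_2=72, γ_3=159 (in table at j=3).
x = i·n + j = 3·13 + 3 = 42.
Check: 165^42 ≡ 154 (mod 167).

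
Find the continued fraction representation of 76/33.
[2; 3, 3, 3]

Euclidean algorithm steps:
76 = 2 × 33 + 10
33 = 3 × 10 + 3
10 = 3 × 3 + 1
3 = 3 × 1 + 0
Continued fraction: [2; 3, 3, 3]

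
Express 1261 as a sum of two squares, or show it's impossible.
6² + 35² (a=6, b=35)

Factorization: 1261 = 13 × 97
By Fermat: n is sum of two squares iff every prime p ≡ 3 (mod 4) appears to even power.
All primes ≡ 3 (mod 4) appear to even power.
Search a = 0, 1, 2, … for 1261 - a² a perfect square: first hit at a = 6: 1261 - 36 = 1225 = 35².
1261 = 6² + 35² = 36 + 1225 ✓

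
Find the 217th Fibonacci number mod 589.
571

Matrix identity: Q^n = [[F_(n+1), F_n], [F_n, F_(n-1)]] with Q = [[1,1],[1,0]].
n = 217 = 11011001₂. Square-and-multiply, entries mod 589:
Q^1 = [[1,1],[1,0]]
Q^3 = (Q^1)²·Q = [[3,2],[2,1]]
Q^6 = (Q^3)² = [[13,8],[8,5]]
Q^13 = (Q^6)²·Q = [[377,233],[233,144]]
Q^27 = (Q^13)²·Q = [[340,281],[281,59]]
Q^54 = (Q^27)² = [[191,209],[209,571]]
Q^108 = (Q^54)² = [[58,228],[228,419]]
Q^217 = (Q^108)²·Q = [[362,571],[571,380]]
F_217 mod 589 = Q^217[0][1] = 571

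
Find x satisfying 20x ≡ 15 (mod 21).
x ≡ 6 (mod 21)

gcd(20, 21) = 1, which divides 15, so solutions exist.
Find 20^(-1) mod 21 by the extended Euclidean algorithm:
21 = 1 × 20 + 1  ⟹  1 = (1)·21 + (-1)·20
So (-1)·20 ≡ 1 (mod 21), i.e. 20^(-1) ≡ -1 ≡ 20 (mod 21).
x ≡ 20 × 15 = 300 ≡ 6 (mod 21).
Check: 20 × 6 = 120 ≡ 15 (mod 21).
Unique solution: x ≡ 6 (mod 21)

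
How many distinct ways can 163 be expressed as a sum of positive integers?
142798995930

p(n) counts ways to write n as a sum of positive integers (order ignored).
Euler's pentagonal recurrence: p(k) = p(k-1) + p(k-2) - p(k-5) - p(k-7) + p(k-12) + p(k-15) - ... (offsets j(3j∓1)/2, signs ++--, p(0)=1, p(<0)=0).
DP table for k = 0..162: p(0)=1, p(1)=1, p(2)=2, p(3)=3, p(4)=5, p(5)=7, p(6)=11, p(7)=15, p(8)=22, p(9)=30, p(10)=42, p(11)=56, p(12)=77, p(13)=101, p(14)=135, p(15)=176, p(16)=231, p(17)=297, p(18)=385, p(19)=490, p(20)=627, p(21)=792, p(22)=1002, p(23)=1255, p(24)=1575, p(25)=1958, p(26)=2436, p(27)=3010, p(28)=3718, p(29)=4565, p(30)=5604, p(31)=6842, p(32)=8349, p(33)=10143, p(34)=12310, p(35)=14883, p(36)=17977, p(37)=21637, p(38)=26015, p(39)=31185, p(40)=37338, p(41)=44583, p(42)=53174, p(43)=63261, p(44)=75175, p(45)=89134, p(46)=105558, p(47)=124754, p(48)=147273, p(49)=173525, p(50)=204226, p(51)=239943, p(52)=281589, p(53)=329931, p(54)=386155, p(55)=451276, p(56)=526823, p(57)=614154, p(58)=715220, p(59)=831820, p(60)=966467, p(61)=1121505, p(62)=1300156, p(63)=1505499, p(64)=1741630, p(65)=2012558, p(66)=2323520, p(67)=2679689, p(68)=3087735, p(69)=3554345, p(70)=4087968, p(71)=4697205, p(72)=5392783, p(73)=6185689, p(74)=7089500, p(75)=8118264, p(76)=9289091, p(77)=10619863, p(78)=12132164, p(79)=13848650, p(80)=15796476, p(81)=18004327, p(82)=20506255, p(83)=23338469, p(84)=26543660, p(85)=30167357, p(86)=34262962, p(87)=38887673, p(88)=44108109, p(89)=49995925, p(90)=56634173, p(91)=64112359, p(92)=72533807, p(93)=82010177, p(94)=92669720, p(95)=104651419, p(96)=118114304, p(97)=133230930, p(98)=150198136, p(99)=169229875, p(100)=190569292, p(101)=214481126, p(102)=241265379, p(103)=271248950, p(104)=304801365, p(105)=342325709, p(106)=384276336, p(107)=431149389, p(108)=483502844, p(109)=541946240, p(110)=607163746, p(111)=679903203, p(112)=761002156, p(113)=851376628, p(114)=952050665, p(115)=1064144451, p(116)=1188908248, p(117)=1327710076, p(118)=1482074143, p(119)=1653668665, p(120)=1844349560, p(121)=2056148051, p(122)=2291320912, p(123)=2552338241, p(124)=2841940500, p(125)=3163127352, p(126)=3519222692, p(127)=3913864295, p(128)=4351078600, p(129)=4835271870, p(130)=5371315400, p(131)=5964539504, p(132)=6620830889, p(133)=7346629512, p(134)=8149040695, p(135)=9035836076, p(136)=10015581680, p(137)=11097645016, p(138)=12292341831, p(139)=13610949895, p(140)=15065878135, p(141)=16670689208, p(142)=18440293320, p(143)=20390982757, p(144)=22540654445, p(145)=24908858009, p(146)=27517052599, p(147)=30388671978, p(148)=33549419497, p(149)=37027355200, p(150)=40853235313, p(151)=45060624582, p(152)=49686288421, p(153)=54770336324, p(154)=60356673280, p(155)=66493182097, p(156)=73232243759, p(157)=80630964769, p(158)=88751778802, p(159)=97662728555, p(160)=107438159466, p(161)=118159068427, p(162)=129913904637.
Final step: p(163) = p(162) + p(161) - p(158) - p(156) + p(151) + p(148) - p(141) - p(137) + p(128) + p(123) - p(112) - p(106) + p(93) + p(86) - p(71) - p(63) + p(46) + p(37) - p(18) - p(8)
= 129913904637 + 118159068427 - 88751778802 - 73232243759 + 45060624582 + 33549419497 - 16670689208 - 11097645016 + 4351078600 + 2552338241 - 761002156 - 384276336 + 82010177 + 34262962 - 4697205 - 1505499 + 105558 + 21637 - 385 - 22
= 142798995930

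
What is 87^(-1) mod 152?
7

gcd(87, 152) = 1, so the inverse exists.
Extended Euclidean algorithm on (152, 87):
152 = 1 × 87 + 65  ⟹  65 = (1)·152 + (-1)·87
87 = 1 × 65 + 22  ⟹  22 = (-1)·152 + (2)·87
65 = 2 × 22 + 21  ⟹  21 = (3)·152 + (-5)·87
22 = 1 × 21 + 1  ⟹  1 = (-4)·152 + (7)·87
So (7)·87 ≡ 1 (mod 152), i.e. 87^(-1) ≡ 7 (mod 152).
Check: 87 × 7 = 609 ≡ 1 (mod 152)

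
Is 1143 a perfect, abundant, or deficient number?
deficient

Proper divisors of 1143: sum = 1 + 3 + 9 + 127 + 381 = 521
Since 521 < 1143, 1143 is deficient.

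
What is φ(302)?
150

302 = 2 × 151
φ(n) = n × ∏(1 - 1/p) for each prime p dividing n
φ(302) = 302 × (1 - 1/2) × (1 - 1/151) = 150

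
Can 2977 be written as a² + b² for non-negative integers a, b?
24² + 49² (a=24, b=49)

Factorization: 2977 = 13 × 229
By Fermat: n is sum of two squares iff every prime p ≡ 3 (mod 4) appears to even power.
All primes ≡ 3 (mod 4) appear to even power.
Search a = 0, 1, 2, … for 2977 - a² a perfect square: first hit at a = 24: 2977 - 576 = 2401 = 49².
2977 = 24² + 49² = 576 + 2401 ✓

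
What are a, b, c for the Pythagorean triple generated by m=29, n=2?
(837, 116, 845)

Euclid's formula: a = m² - n², b = 2mn, c = m² + n²
m = 29, n = 2
a = 29² - 2² = 841 - 4 = 837
b = 2 × 29 × 2 = 116
c = 29² + 2² = 841 + 4 = 845
Verification: 837² + 116² = 700569 + 13456 = 714025 = 845² ✓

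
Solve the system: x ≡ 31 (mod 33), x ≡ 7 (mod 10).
97

Using Chinese Remainder Theorem:
M = 33 × 10 = 330
M1 = 10, M2 = 33
y1 = 10^(-1) mod 33 = 10
y2 = 33^(-1) mod 10 = 7
x = (31×10×10 + 7×33×7) mod 330 = 97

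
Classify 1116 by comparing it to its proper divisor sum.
abundant

Proper divisors of 1116: sum = 1 + 2 + 3 + 4 + 6 + 9 + 12 + 18 + ... + 186 + 279 + 372 + 558 (17 divisors) = 1796
Since 1796 > 1116, 1116 is abundant.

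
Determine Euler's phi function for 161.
132

161 = 7 × 23
φ(n) = n × ∏(1 - 1/p) for each prime p dividing n
φ(161) = 161 × (1 - 1/7) × (1 - 1/23) = 132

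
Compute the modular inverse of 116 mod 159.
122

gcd(116, 159) = 1, so the inverse exists.
Extended Euclidean algorithm on (159, 116):
159 = 1 × 116 + 43  ⟹  43 = (1)·159 + (-1)·116
116 = 2 × 43 + 30  ⟹  30 = (-2)·159 + (3)·116
43 = 1 × 30 + 13  ⟹  13 = (3)·159 + (-4)·116
30 = 2 × 13 + 4  ⟹  4 = (-8)·159 + (11)·116
13 = 3 × 4 + 1  ⟹  1 = (27)·159 + (-37)·116
So (-37)·116 ≡ 1 (mod 159), i.e. 116^(-1) ≡ -37 ≡ 122 (mod 159).
Check: 116 × 122 = 14152 ≡ 1 (mod 159)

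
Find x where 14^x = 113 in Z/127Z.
64

Baby-step giant-step with step n = ⌈√127⌉ = 12.
Baby steps 14^j mod 127 (j:value) for j=0..11: 0:1, 1:14, 2:69, 3:77, 4:62, 5:106, 6:87, 7:75, 8:34, 9:95, 10:60, 11:78.
Giant-step multiplier: 14^(-12) ≡ 14^(126-12) = 14^114 ≡ 122 (mod 127).
Giant steps γ_i = 113·122^i mod 127: γ_0=113, γ_1=70, γ_2=31, γ_3=99, γ_4=13, γ_5=62 (in table at j=4).
x = i·n + j = 5·12 + 4 = 64.
Check: 14^64 ≡ 113 (mod 127).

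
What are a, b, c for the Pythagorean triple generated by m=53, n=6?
(2773, 636, 2845)

Euclid's formula: a = m² - n², b = 2mn, c = m² + n²
m = 53, n = 6
a = 53² - 6² = 2809 - 36 = 2773
b = 2 × 53 × 6 = 636
c = 53² + 6² = 2809 + 36 = 2845
Verification: 2773² + 636² = 7689529 + 404496 = 8094025 = 2845² ✓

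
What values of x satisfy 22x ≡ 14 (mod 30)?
x ≡ 2 (mod 15)

gcd(22, 30) = 2, which divides 14, so solutions exist.
Divide through by 2: 11x ≡ 7 (mod 15).
Find 11^(-1) mod 15 by the extended Euclidean algorithm:
15 = 1 × 11 + 4  ⟹  4 = (1)·15 + (-1)·11
11 = 2 × 4 + 3  ⟹  3 = (-2)·15 + (3)·11
4 = 1 × 3 + 1  ⟹  1 = (3)·15 + (-4)·11
So (-4)·11 ≡ 1 (mod 15), i.e. 11^(-1) ≡ -4 ≡ 11 (mod 15).
x ≡ 11 × 7 = 77 ≡ 2 (mod 15).
Check: 22 × 2 = 44 ≡ 14 (mod 30).
x ≡ 2 (mod 15), giving 2 solutions mod 30.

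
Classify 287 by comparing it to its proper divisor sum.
deficient

Proper divisors of 287: sum = 1 + 7 + 41 = 49
Since 49 < 287, 287 is deficient.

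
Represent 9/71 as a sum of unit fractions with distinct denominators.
1/8 + 1/568

Greedy algorithm:
9/71: ceiling(71/9) = 8, use 1/8
1/568: ceiling(568/1) = 568, use 1/568
Result: 9/71 = 1/8 + 1/568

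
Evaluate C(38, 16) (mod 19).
0

Using Lucas' theorem:
Write n=38 and k=16 in base 19:
n in base 19: [2, 0]
k in base 19: [0, 16]
C(38,16) mod 19 = ∏ C(n_i, k_i) mod 19
Digit binomials (mod 19): C(2,0) = 1; C(0,16) = 0 (k_i > n_i)
Product: 1 × 0 = 0 ≡ 0 (mod 19)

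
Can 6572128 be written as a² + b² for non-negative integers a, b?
Not possible

Factorization: 6572128 = 2^5 × 59^3
By Fermat: n is sum of two squares iff every prime p ≡ 3 (mod 4) appears to even power.
Prime(s) ≡ 3 (mod 4) with odd exponent: [(59, 3)]
Therefore 6572128 cannot be expressed as a² + b².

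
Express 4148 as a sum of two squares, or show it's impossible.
28² + 58² (a=28, b=58)

Factorization: 4148 = 2^2 × 17 × 61
By Fermat: n is sum of two squares iff every prime p ≡ 3 (mod 4) appears to even power.
All primes ≡ 3 (mod 4) appear to even power.
Search a = 0, 1, 2, … for 4148 - a² a perfect square: first hit at a = 28: 4148 - 784 = 3364 = 58².
4148 = 28² + 58² = 784 + 3364 ✓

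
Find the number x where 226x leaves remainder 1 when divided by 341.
255

gcd(226, 341) = 1, so the inverse exists.
Extended Euclidean algorithm on (341, 226):
341 = 1 × 226 + 115  ⟹  115 = (1)·341 + (-1)·226
226 = 1 × 115 + 111  ⟹  111 = (-1)·341 + (2)·226
115 = 1 × 111 + 4  ⟹  4 = (2)·341 + (-3)·226
111 = 27 × 4 + 3  ⟹  3 = (-55)·341 + (83)·226
4 = 1 × 3 + 1  ⟹  1 = (57)·341 + (-86)·226
So (-86)·226 ≡ 1 (mod 341), i.e. 226^(-1) ≡ -86 ≡ 255 (mod 341).
Check: 226 × 255 = 57630 ≡ 1 (mod 341)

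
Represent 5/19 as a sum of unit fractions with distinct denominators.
1/4 + 1/76

Greedy algorithm:
5/19: ceiling(19/5) = 4, use 1/4
1/76: ceiling(76/1) = 76, use 1/76
Result: 5/19 = 1/4 + 1/76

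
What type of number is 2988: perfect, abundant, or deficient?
abundant

Proper divisors of 2988: sum = 1 + 2 + 3 + 4 + 6 + 9 + 12 + 18 + ... + 498 + 747 + 996 + 1494 (17 divisors) = 4656
Since 4656 > 2988, 2988 is abundant.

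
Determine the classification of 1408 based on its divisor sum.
abundant

Proper divisors of 1408: sum = 1 + 2 + 4 + 8 + 11 + 16 + 22 + 32 + 44 + 64 + 88 + 128 + 176 + 352 + 704 = 1652
Since 1652 > 1408, 1408 is abundant.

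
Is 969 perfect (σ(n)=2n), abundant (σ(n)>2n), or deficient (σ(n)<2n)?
deficient

Proper divisors of 969: sum = 1 + 3 + 17 + 19 + 51 + 57 + 323 = 471
Since 471 < 969, 969 is deficient.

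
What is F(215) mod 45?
10

Matrix identity: Q^n = [[F_(n+1), F_n], [F_n, F_(n-1)]] with Q = [[1,1],[1,0]].
n = 215 = 11010111₂. Square-and-multiply, entries mod 45:
Q^1 = [[1,1],[1,0]]
Q^3 = (Q^1)²·Q = [[3,2],[2,1]]
Q^6 = (Q^3)² = [[13,8],[8,5]]
Q^13 = (Q^6)²·Q = [[17,8],[8,9]]
Q^26 = (Q^13)² = [[38,28],[28,10]]
Q^53 = (Q^26)²·Q = [[17,23],[23,39]]
Q^107 = (Q^53)²·Q = [[36,8],[8,28]]
Q^215 = (Q^107)²·Q = [[27,10],[10,17]]
F_215 mod 45 = Q^215[0][1] = 10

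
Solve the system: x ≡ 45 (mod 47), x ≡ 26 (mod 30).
656

Using Chinese Remainder Theorem:
M = 47 × 30 = 1410
M1 = 30, M2 = 47
y1 = 30^(-1) mod 47 = 11
y2 = 47^(-1) mod 30 = 23
x = (45×30×11 + 26×47×23) mod 1410 = 656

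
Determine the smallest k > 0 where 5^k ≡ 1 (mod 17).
16

17 is prime, so ord(5) divides φ(17) = 16.
Divisors of 16: 1, 2, 4, 8, 16.
Repeated squaring: 5^1 ≡ 5, 5^2 ≡ 8, 5^4 ≡ 13, 5^8 ≡ 16, 5^16 ≡ 1 (mod 17).
Test 5^d mod 17 for each divisor d in increasing order:
5^1 ≡ 5
5^2 ≡ 8
5^4 ≡ 13
5^8 ≡ 16
5^16 ≡ 1  ← first divisor giving 1
The order is 16.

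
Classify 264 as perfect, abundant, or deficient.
abundant

Proper divisors of 264: sum = 1 + 2 + 3 + 4 + 6 + 8 + 11 + 12 + 22 + 24 + 33 + 44 + 66 + 88 + 132 = 456
Since 456 > 264, 264 is abundant.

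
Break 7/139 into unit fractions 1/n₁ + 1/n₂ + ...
1/20 + 1/2780

Greedy algorithm:
7/139: ceiling(139/7) = 20, use 1/20
1/2780: ceiling(2780/1) = 2780, use 1/2780
Result: 7/139 = 1/20 + 1/2780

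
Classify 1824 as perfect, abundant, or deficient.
abundant

Proper divisors of 1824: sum = 1 + 2 + 3 + 4 + 6 + 8 + 12 + 16 + ... + 304 + 456 + 608 + 912 (23 divisors) = 3216
Since 3216 > 1824, 1824 is abundant.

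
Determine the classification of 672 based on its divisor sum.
abundant

Proper divisors of 672: sum = 1 + 2 + 3 + 4 + 6 + 7 + 8 + 12 + ... + 112 + 168 + 224 + 336 (23 divisors) = 1344
Since 1344 > 672, 672 is abundant.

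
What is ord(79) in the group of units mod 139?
23

139 is prime, so ord(79) divides φ(139) = 138.
Divisors of 138: 1, 2, 3, 6, 23, 46, 69, 138.
Repeated squaring: 79^1 ≡ 79, 79^2 ≡ 125, 79^4 ≡ 57, 79^8 ≡ 52, 79^16 ≡ 63, 79^32 ≡ 77, 79^64 ≡ 91, 79^128 ≡ 80 (mod 139).
Test 79^d mod 139 for each divisor d in increasing order:
79^1 ≡ 79
79^2 ≡ 125
79^3 = 79^2·79^1 ≡ 6
79^6 = 79^4·79^2 ≡ 36
79^23 = 79^16·79^4·79^2·79^1 ≡ 1  ← first divisor giving 1
The order is 23.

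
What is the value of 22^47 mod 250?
38

Repeated squaring. Binary of 47 = 101111.
22^1 ≡ 22 (mod 250); 22^2 ≡ 234 (mod 250); 22^4 ≡ 6 (mod 250); 22^8 ≡ 36 (mod 250); 22^16 ≡ 46 (mod 250); 22^32 ≡ 116 (mod 250)
22^47 = 22^1 × 22^2 × 22^4 × 22^8 × 22^32 ≡ 38 (mod 250)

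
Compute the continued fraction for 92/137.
[0; 1, 2, 22, 2]

Euclidean algorithm steps:
92 = 0 × 137 + 92
137 = 1 × 92 + 45
92 = 2 × 45 + 2
45 = 22 × 2 + 1
2 = 2 × 1 + 0
Continued fraction: [0; 1, 2, 22, 2]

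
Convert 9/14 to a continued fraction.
[0; 1, 1, 1, 4]

Euclidean algorithm steps:
9 = 0 × 14 + 9
14 = 1 × 9 + 5
9 = 1 × 5 + 4
5 = 1 × 4 + 1
4 = 4 × 1 + 0
Continued fraction: [0; 1, 1, 1, 4]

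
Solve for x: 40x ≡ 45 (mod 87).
x ≡ 12 (mod 87)

gcd(40, 87) = 1, which divides 45, so solutions exist.
Find 40^(-1) mod 87 by the extended Euclidean algorithm:
87 = 2 × 40 + 7  ⟹  7 = (1)·87 + (-2)·40
40 = 5 × 7 + 5  ⟹  5 = (-5)·87 + (11)·40
7 = 1 × 5 + 2  ⟹  2 = (6)·87 + (-13)·40
5 = 2 × 2 + 1  ⟹  1 = (-17)·87 + (37)·40
So (37)·40 ≡ 1 (mod 87), i.e. 40^(-1) ≡ 37 (mod 87).
x ≡ 37 × 45 = 1665 ≡ 12 (mod 87).
Check: 40 × 12 = 480 ≡ 45 (mod 87).
Unique solution: x ≡ 12 (mod 87)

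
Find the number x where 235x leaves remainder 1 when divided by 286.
157

gcd(235, 286) = 1, so the inverse exists.
Extended Euclidean algorithm on (286, 235):
286 = 1 × 235 + 51  ⟹  51 = (1)·286 + (-1)·235
235 = 4 × 51 + 31  ⟹  31 = (-4)·286 + (5)·235
51 = 1 × 31 + 20  ⟹  20 = (5)·286 + (-6)·235
31 = 1 × 20 + 11  ⟹  11 = (-9)·286 + (11)·235
20 = 1 × 11 + 9  ⟹  9 = (14)·286 + (-17)·235
11 = 1 × 9 + 2  ⟹  2 = (-23)·286 + (28)·235
9 = 4 × 2 + 1  ⟹  1 = (106)·286 + (-129)·235
So (-129)·235 ≡ 1 (mod 286), i.e. 235^(-1) ≡ -129 ≡ 157 (mod 286).
Check: 235 × 157 = 36895 ≡ 1 (mod 286)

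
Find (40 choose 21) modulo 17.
13

Using Lucas' theorem:
Write n=40 and k=21 in base 17:
n in base 17: [2, 6]
k in base 17: [1, 4]
C(40,21) mod 17 = ∏ C(n_i, k_i) mod 17
Digit binomials (mod 17): C(2,1) = 2; C(6,4) = 15
Product: 2 × 15 = 30 ≡ 13 (mod 17)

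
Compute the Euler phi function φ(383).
382

383 = 383
φ(n) = n × ∏(1 - 1/p) for each prime p dividing n
φ(383) = 383 × (1 - 1/383) = 382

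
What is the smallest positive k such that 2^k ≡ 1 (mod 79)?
39

79 is prime, so ord(2) divides φ(79) = 78.
Divisors of 78: 1, 2, 3, 6, 13, 26, 39, 78.
Repeated squaring: 2^1 ≡ 2, 2^2 ≡ 4, 2^4 ≡ 16, 2^8 ≡ 19, 2^16 ≡ 45, 2^32 ≡ 50, 2^64 ≡ 51 (mod 79).
Test 2^d mod 79 for each divisor d in increasing order:
2^1 ≡ 2
2^2 ≡ 4
2^3 = 2^2·2^1 ≡ 8
2^6 = 2^4·2^2 ≡ 64
2^13 = 2^8·2^4·2^1 ≡ 55
2^26 = 2^16·2^8·2^2 ≡ 23
2^39 = 2^32·2^4·2^2·2^1 ≡ 1  ← first divisor giving 1
The order is 39.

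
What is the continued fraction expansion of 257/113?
[2; 3, 1, 1, 1, 4, 2]

Euclidean algorithm steps:
257 = 2 × 113 + 31
113 = 3 × 31 + 20
31 = 1 × 20 + 11
20 = 1 × 11 + 9
11 = 1 × 9 + 2
9 = 4 × 2 + 1
2 = 2 × 1 + 0
Continued fraction: [2; 3, 1, 1, 1, 4, 2]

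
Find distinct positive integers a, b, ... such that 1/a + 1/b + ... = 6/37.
1/7 + 1/52 + 1/13468

Greedy algorithm:
6/37: ceiling(37/6) = 7, use 1/7
5/259: ceiling(259/5) = 52, use 1/52
1/13468: ceiling(13468/1) = 13468, use 1/13468
Result: 6/37 = 1/7 + 1/52 + 1/13468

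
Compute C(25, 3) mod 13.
12

Using Lucas' theorem:
Write n=25 and k=3 in base 13:
n in base 13: [1, 12]
k in base 13: [0, 3]
C(25,3) mod 13 = ∏ C(n_i, k_i) mod 13
Digit binomials (mod 13): C(1,0) = 1; C(12,3) = 220 ≡ 12
Product: 1 × 12 = 12 ≡ 12 (mod 13)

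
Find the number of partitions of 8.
22

p(n) counts ways to write n as a sum of positive integers (order ignored).
Examples: 8; 7 + 1; 6 + 2; 6 + 1 + 1; 5 + 3; ... (22 total)
p(8) = 22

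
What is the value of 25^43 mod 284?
5

Repeated squaring. Binary of 43 = 101011.
25^1 ≡ 25 (mod 284); 25^2 ≡ 57 (mod 284); 25^4 ≡ 125 (mod 284); 25^8 ≡ 5 (mod 284); 25^16 ≡ 25 (mod 284); 25^32 ≡ 57 (mod 284)
25^43 = 25^1 × 25^2 × 25^8 × 25^32 ≡ 5 (mod 284)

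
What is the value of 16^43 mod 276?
220

Repeated squaring. Binary of 43 = 101011.
16^1 ≡ 16 (mod 276); 16^2 ≡ 256 (mod 276); 16^4 ≡ 124 (mod 276); 16^8 ≡ 196 (mod 276); 16^16 ≡ 52 (mod 276); 16^32 ≡ 220 (mod 276)
16^43 = 16^1 × 16^2 × 16^8 × 16^32 ≡ 220 (mod 276)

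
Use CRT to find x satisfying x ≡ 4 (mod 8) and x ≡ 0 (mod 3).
12

Using Chinese Remainder Theorem:
M = 8 × 3 = 24
M1 = 3, M2 = 8
y1 = 3^(-1) mod 8 = 3
y2 = 8^(-1) mod 3 = 2
x = (4×3×3 + 0×8×2) mod 24 = 12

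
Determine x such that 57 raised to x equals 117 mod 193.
81

Baby-step giant-step with step n = ⌈√193⌉ = 14.
Baby steps 57^j mod 193 (j:value) for j=0..13: 0:1, 1:57, 2:161, 3:106, 4:59, 5:82, 6:42, 7:78, 8:7, 9:13, 10:162, 11:163, 12:27, 13:188.
Giant-step multiplier: 57^(-14) ≡ 57^(192-14) = 57^178 ≡ 86 (mod 193).
Giant steps γ_i = 117·86^i mod 193: γ_0=117, γ_1=26, γ_2=113, γ_3=68, γ_4=58, γ_5=163 (in table at j=11).
x = i·n + j = 5·14 + 11 = 81.
Check: 57^81 ≡ 117 (mod 193).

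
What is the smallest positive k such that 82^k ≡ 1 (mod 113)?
56

113 is prime, so ord(82) divides φ(113) = 112.
Divisors of 112: 1, 2, 4, 7, 8, 14, 16, 28, 56, 112.
Repeated squaring: 82^1 ≡ 82, 82^2 ≡ 57, 82^4 ≡ 85, 82^8 ≡ 106, 82^16 ≡ 49, 82^32 ≡ 28, 82^64 ≡ 106 (mod 113).
Test 82^d mod 113 for each divisor d in increasing order:
82^1 ≡ 82
82^2 ≡ 57
82^4 ≡ 85
82^7 = 82^4·82^2·82^1 ≡ 95
82^8 ≡ 106
82^14 = 82^8·82^4·82^2 ≡ 98
82^16 ≡ 49
82^28 = 82^16·82^8·82^4 ≡ 112
82^56 = 82^32·82^16·82^8 ≡ 1  ← first divisor giving 1
The order is 56.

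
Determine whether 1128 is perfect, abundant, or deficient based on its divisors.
abundant

Proper divisors of 1128: sum = 1 + 2 + 3 + 4 + 6 + 8 + 12 + 24 + 47 + 94 + 141 + 188 + 282 + 376 + 564 = 1752
Since 1752 > 1128, 1128 is abundant.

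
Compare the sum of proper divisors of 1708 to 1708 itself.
abundant

Proper divisors of 1708: sum = 1 + 2 + 4 + 7 + 14 + 28 + 61 + 122 + 244 + 427 + 854 = 1764
Since 1764 > 1708, 1708 is abundant.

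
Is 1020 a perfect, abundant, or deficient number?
abundant

Proper divisors of 1020: sum = 1 + 2 + 3 + 4 + 5 + 6 + 10 + 12 + ... + 204 + 255 + 340 + 510 (23 divisors) = 2004
Since 2004 > 1020, 1020 is abundant.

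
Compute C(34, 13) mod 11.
0

Using Lucas' theorem:
Write n=34 and k=13 in base 11:
n in base 11: [3, 1]
k in base 11: [1, 2]
C(34,13) mod 11 = ∏ C(n_i, k_i) mod 11
Digit binomials (mod 11): C(3,1) = 3; C(1,2) = 0 (k_i > n_i)
Product: 3 × 0 = 0 ≡ 0 (mod 11)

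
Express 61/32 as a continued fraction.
[1; 1, 9, 1, 2]

Euclidean algorithm steps:
61 = 1 × 32 + 29
32 = 1 × 29 + 3
29 = 9 × 3 + 2
3 = 1 × 2 + 1
2 = 2 × 1 + 0
Continued fraction: [1; 1, 9, 1, 2]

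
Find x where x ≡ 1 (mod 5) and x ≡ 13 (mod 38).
51

Using Chinese Remainder Theorem:
M = 5 × 38 = 190
M1 = 38, M2 = 5
y1 = 38^(-1) mod 5 = 2
y2 = 5^(-1) mod 38 = 23
x = (1×38×2 + 13×5×23) mod 190 = 51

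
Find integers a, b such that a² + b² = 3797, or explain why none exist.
41² + 46² (a=41, b=46)

Factorization: 3797 = 3797
By Fermat: n is sum of two squares iff every prime p ≡ 3 (mod 4) appears to even power.
All primes ≡ 3 (mod 4) appear to even power.
Search a = 0, 1, 2, … for 3797 - a² a perfect square: first hit at a = 41: 3797 - 1681 = 2116 = 46².
3797 = 41² + 46² = 1681 + 2116 ✓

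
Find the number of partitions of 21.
792

p(n) counts ways to write n as a sum of positive integers (order ignored).
Euler's pentagonal recurrence: p(k) = p(k-1) + p(k-2) - p(k-5) - p(k-7) + p(k-12) + p(k-15) - ... (offsets j(3j∓1)/2, signs ++--, p(0)=1, p(<0)=0).
DP table for k = 0..20: p(0)=1, p(1)=1, p(2)=2, p(3)=3, p(4)=5, p(5)=7, p(6)=11, p(7)=15, p(8)=22, p(9)=30, p(10)=42, p(11)=56, p(12)=77, p(13)=101, p(14)=135, p(15)=176, p(16)=231, p(17)=297, p(18)=385, p(19)=490, p(20)=627.
Final step: p(21) = p(20) + p(19) - p(16) - p(14) + p(9) + p(6)
= 627 + 490 - 231 - 135 + 30 + 11
= 792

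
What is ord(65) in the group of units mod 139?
23

139 is prime, so ord(65) divides φ(139) = 138.
Divisors of 138: 1, 2, 3, 6, 23, 46, 69, 138.
Repeated squaring: 65^1 ≡ 65, 65^2 ≡ 55, 65^4 ≡ 106, 65^8 ≡ 116, 65^16 ≡ 112, 65^32 ≡ 34, 65^64 ≡ 44, 65^128 ≡ 129 (mod 139).
Test 65^d mod 139 for each divisor d in increasing order:
65^1 ≡ 65
65^2 ≡ 55
65^3 = 65^2·65^1 ≡ 100
65^6 = 65^4·65^2 ≡ 131
65^23 = 65^16·65^4·65^2·65^1 ≡ 1  ← first divisor giving 1
The order is 23.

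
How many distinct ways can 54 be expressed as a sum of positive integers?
386155

p(n) counts ways to write n as a sum of positive integers (order ignored).
Euler's pentagonal recurrence: p(k) = p(k-1) + p(k-2) - p(k-5) - p(k-7) + p(k-12) + p(k-15) - ... (offsets j(3j∓1)/2, signs ++--, p(0)=1, p(<0)=0).
DP table for k = 0..53: p(0)=1, p(1)=1, p(2)=2, p(3)=3, p(4)=5, p(5)=7, p(6)=11, p(7)=15, p(8)=22, p(9)=30, p(10)=42, p(11)=56, p(12)=77, p(13)=101, p(14)=135, p(15)=176, p(16)=231, p(17)=297, p(18)=385, p(19)=490, p(20)=627, p(21)=792, p(22)=1002, p(23)=1255, p(24)=1575, p(25)=1958, p(26)=2436, p(27)=3010, p(28)=3718, p(29)=4565, p(30)=5604, p(31)=6842, p(32)=8349, p(33)=10143, p(34)=12310, p(35)=14883, p(36)=17977, p(37)=21637, p(38)=26015, p(39)=31185, p(40)=37338, p(41)=44583, p(42)=53174, p(43)=63261, p(44)=75175, p(45)=89134, p(46)=105558, p(47)=124754, p(48)=147273, p(49)=173525, p(50)=204226, p(51)=239943, p(52)=281589, p(53)=329931.
Final step: p(54) = p(53) + p(52) - p(49) - p(47) + p(42) + p(39) - p(32) - p(28) + p(19) + p(14) - p(3)
= 329931 + 281589 - 173525 - 124754 + 53174 + 31185 - 8349 - 3718 + 490 + 135 - 3
= 386155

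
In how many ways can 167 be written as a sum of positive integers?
207890420102

p(n) counts ways to write n as a sum of positive integers (order ignored).
Euler's pentagonal recurrence: p(k) = p(k-1) + p(k-2) - p(k-5) - p(k-7) + p(k-12) + p(k-15) - ... (offsets j(3j∓1)/2, signs ++--, p(0)=1, p(<0)=0).
DP table for k = 0..166: p(0)=1, p(1)=1, p(2)=2, p(3)=3, p(4)=5, p(5)=7, p(6)=11, p(7)=15, p(8)=22, p(9)=30, p(10)=42, p(11)=56, p(12)=77, p(13)=101, p(14)=135, p(15)=176, p(16)=231, p(17)=297, p(18)=385, p(19)=490, p(20)=627, p(21)=792, p(22)=1002, p(23)=1255, p(24)=1575, p(25)=1958, p(26)=2436, p(27)=3010, p(28)=3718, p(29)=4565, p(30)=5604, p(31)=6842, p(32)=8349, p(33)=10143, p(34)=12310, p(35)=14883, p(36)=17977, p(37)=21637, p(38)=26015, p(39)=31185, p(40)=37338, p(41)=44583, p(42)=53174, p(43)=63261, p(44)=75175, p(45)=89134, p(46)=105558, p(47)=124754, p(48)=147273, p(49)=173525, p(50)=204226, p(51)=239943, p(52)=281589, p(53)=329931, p(54)=386155, p(55)=451276, p(56)=526823, p(57)=614154, p(58)=715220, p(59)=831820, p(60)=966467, p(61)=1121505, p(62)=1300156, p(63)=1505499, p(64)=1741630, p(65)=2012558, p(66)=2323520, p(67)=2679689, p(68)=3087735, p(69)=3554345, p(70)=4087968, p(71)=4697205, p(72)=5392783, p(73)=6185689, p(74)=7089500, p(75)=8118264, p(76)=9289091, p(77)=10619863, p(78)=12132164, p(79)=13848650, p(80)=15796476, p(81)=18004327, p(82)=20506255, p(83)=23338469, p(84)=26543660, p(85)=30167357, p(86)=34262962, p(87)=38887673, p(88)=44108109, p(89)=49995925, p(90)=56634173, p(91)=64112359, p(92)=72533807, p(93)=82010177, p(94)=92669720, p(95)=104651419, p(96)=118114304, p(97)=133230930, p(98)=150198136, p(99)=169229875, p(100)=190569292, p(101)=214481126, p(102)=241265379, p(103)=271248950, p(104)=304801365, p(105)=342325709, p(106)=384276336, p(107)=431149389, p(108)=483502844, p(109)=541946240, p(110)=607163746, p(111)=679903203, p(112)=761002156, p(113)=851376628, p(114)=952050665, p(115)=1064144451, p(116)=1188908248, p(117)=1327710076, p(118)=1482074143, p(119)=1653668665, p(120)=1844349560, p(121)=2056148051, p(122)=2291320912, p(123)=2552338241, p(124)=2841940500, p(125)=3163127352, p(126)=3519222692, p(127)=3913864295, p(128)=4351078600, p(129)=4835271870, p(130)=5371315400, p(131)=5964539504, p(132)=6620830889, p(133)=7346629512, p(134)=8149040695, p(135)=9035836076, p(136)=10015581680, p(137)=11097645016, p(138)=12292341831, p(139)=13610949895, p(140)=15065878135, p(141)=16670689208, p(142)=18440293320, p(143)=20390982757, p(144)=22540654445, p(145)=24908858009, p(146)=27517052599, p(147)=30388671978, p(148)=33549419497, p(149)=37027355200, p(150)=40853235313, p(151)=45060624582, p(152)=49686288421, p(153)=54770336324, p(154)=60356673280, p(155)=66493182097, p(156)=73232243759, p(157)=80630964769, p(158)=88751778802, p(159)=97662728555, p(160)=107438159466, p(161)=118159068427, p(162)=129913904637, p(163)=142798995930, p(164)=156919475295, p(165)=172389800255, p(166)=189334822579.
Final step: p(167) = p(166) + p(165) - p(162) - p(160) + p(155) + p(152) - p(145) - p(141) + p(132) + p(127) - p(116) - p(110) + p(97) + p(90) - p(75) - p(67) + p(50) + p(41) - p(22) - p(12)
= 189334822579 + 172389800255 - 129913904637 - 107438159466 + 66493182097 + 49686288421 - 24908858009 - 16670689208 + 6620830889 + 3913864295 - 1188908248 - 607163746 + 133230930 + 56634173 - 8118264 - 2679689 + 204226 + 44583 - 1002 - 77
= 207890420102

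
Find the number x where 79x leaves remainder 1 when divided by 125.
19

gcd(79, 125) = 1, so the inverse exists.
Extended Euclidean algorithm on (125, 79):
125 = 1 × 79 + 46  ⟹  46 = (1)·125 + (-1)·79
79 = 1 × 46 + 33  ⟹  33 = (-1)·125 + (2)·79
46 = 1 × 33 + 13  ⟹  13 = (2)·125 + (-3)·79
33 = 2 × 13 + 7  ⟹  7 = (-5)·125 + (8)·79
13 = 1 × 7 + 6  ⟹  6 = (7)·125 + (-11)·79
7 = 1 × 6 + 1  ⟹  1 = (-12)·125 + (19)·79
So (19)·79 ≡ 1 (mod 125), i.e. 79^(-1) ≡ 19 (mod 125).
Check: 79 × 19 = 1501 ≡ 1 (mod 125)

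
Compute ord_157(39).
13

157 is prime, so ord(39) divides φ(157) = 156.
Divisors of 156: 1, 2, 3, 4, 6, 12, 13, 26, 39, 52, 78, 156.
Repeated squaring: 39^1 ≡ 39, 39^2 ≡ 108, 39^4 ≡ 46, 39^8 ≡ 75, 39^16 ≡ 130, 39^32 ≡ 101, 39^64 ≡ 153, 39^128 ≡ 16 (mod 157).
Test 39^d mod 157 for each divisor d in increasing order:
39^1 ≡ 39
39^2 ≡ 108
39^3 = 39^2·39^1 ≡ 130
39^4 ≡ 46
39^6 = 39^4·39^2 ≡ 101
39^12 = 39^8·39^4 ≡ 153
39^13 = 39^8·39^4·39^1 ≡ 1  ← first divisor giving 1
The order is 13.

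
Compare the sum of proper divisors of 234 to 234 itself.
abundant

Proper divisors of 234: sum = 1 + 2 + 3 + 6 + 9 + 13 + 18 + 26 + 39 + 78 + 117 = 312
Since 312 > 234, 234 is abundant.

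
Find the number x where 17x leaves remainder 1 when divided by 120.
113

gcd(17, 120) = 1, so the inverse exists.
Extended Euclidean algorithm on (120, 17):
120 = 7 × 17 + 1  ⟹  1 = (1)·120 + (-7)·17
So (-7)·17 ≡ 1 (mod 120), i.e. 17^(-1) ≡ -7 ≡ 113 (mod 120).
Check: 17 × 113 = 1921 ≡ 1 (mod 120)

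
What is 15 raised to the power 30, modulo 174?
51

Repeated squaring. Binary of 30 = 11110.
15^1 ≡ 15 (mod 174); 15^2 ≡ 51 (mod 174); 15^4 ≡ 165 (mod 174); 15^8 ≡ 81 (mod 174); 15^16 ≡ 123 (mod 174)
15^30 = 15^2 × 15^4 × 15^8 × 15^16 ≡ 51 (mod 174)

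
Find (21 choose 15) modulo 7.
0

Using Lucas' theorem:
Write n=21 and k=15 in base 7:
n in base 7: [3, 0]
k in base 7: [2, 1]
C(21,15) mod 7 = ∏ C(n_i, k_i) mod 7
Digit binomials (mod 7): C(3,2) = 3; C(0,1) = 0 (k_i > n_i)
Product: 3 × 0 = 0 ≡ 0 (mod 7)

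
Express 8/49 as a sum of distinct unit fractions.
1/7 + 1/49

Greedy algorithm:
8/49: ceiling(49/8) = 7, use 1/7
1/49: ceiling(49/1) = 49, use 1/49
Result: 8/49 = 1/7 + 1/49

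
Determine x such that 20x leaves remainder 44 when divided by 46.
x ≡ 16 (mod 23)

gcd(20, 46) = 2, which divides 44, so solutions exist.
Divide through by 2: 10x ≡ 22 (mod 23).
Find 10^(-1) mod 23 by the extended Euclidean algorithm:
23 = 2 × 10 + 3  ⟹  3 = (1)·23 + (-2)·10
10 = 3 × 3 + 1  ⟹  1 = (-3)·23 + (7)·10
So (7)·10 ≡ 1 (mod 23), i.e. 10^(-1) ≡ 7 (mod 23).
x ≡ 7 × 22 = 154 ≡ 16 (mod 23).
Check: 20 × 16 = 320 ≡ 44 (mod 46).
x ≡ 16 (mod 23), giving 2 solutions mod 46.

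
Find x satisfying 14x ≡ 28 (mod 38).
x ≡ 2 (mod 19)

gcd(14, 38) = 2, which divides 28, so solutions exist.
Divide through by 2: 7x ≡ 14 (mod 19).
Find 7^(-1) mod 19 by the extended Euclidean algorithm:
19 = 2 × 7 + 5  ⟹  5 = (1)·19 + (-2)·7
7 = 1 × 5 + 2  ⟹  2 = (-1)·19 + (3)·7
5 = 2 × 2 + 1  ⟹  1 = (3)·19 + (-8)·7
So (-8)·7 ≡ 1 (mod 19), i.e. 7^(-1) ≡ -8 ≡ 11 (mod 19).
x ≡ 11 × 14 = 154 ≡ 2 (mod 19).
Check: 14 × 2 = 28 ≡ 28 (mod 38).
x ≡ 2 (mod 19), giving 2 solutions mod 38.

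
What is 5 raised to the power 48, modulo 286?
235

Repeated squaring. Binary of 48 = 110000.
5^1 ≡ 5 (mod 286); 5^2 ≡ 25 (mod 286); 5^4 ≡ 53 (mod 286); 5^8 ≡ 235 (mod 286); 5^16 ≡ 27 (mod 286); 5^32 ≡ 157 (mod 286)
5^48 = 5^16 × 5^32 ≡ 235 (mod 286)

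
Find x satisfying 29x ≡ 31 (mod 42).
x ≡ 17 (mod 42)

gcd(29, 42) = 1, which divides 31, so solutions exist.
Find 29^(-1) mod 42 by the extended Euclidean algorithm:
42 = 1 × 29 + 13  ⟹  13 = (1)·42 + (-1)·29
29 = 2 × 13 + 3  ⟹  3 = (-2)·42 + (3)·29
13 = 4 × 3 + 1  ⟹  1 = (9)·42 + (-13)·29
So (-13)·29 ≡ 1 (mod 42), i.e. 29^(-1) ≡ -13 ≡ 29 (mod 42).
x ≡ 29 × 31 = 899 ≡ 17 (mod 42).
Check: 29 × 17 = 493 ≡ 31 (mod 42).
Unique solution: x ≡ 17 (mod 42)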